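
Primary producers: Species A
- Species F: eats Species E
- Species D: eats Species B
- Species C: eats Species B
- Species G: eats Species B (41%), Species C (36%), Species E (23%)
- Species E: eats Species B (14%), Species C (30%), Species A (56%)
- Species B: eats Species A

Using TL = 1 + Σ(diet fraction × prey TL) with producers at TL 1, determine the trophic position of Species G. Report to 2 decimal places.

3.53

Species B: 1 + 1 = 2
Species C: 1 + 2 = 3
Species D: 1 + 2 = 3
Species E: 1 + (0.14×2 + 0.3×3 + 0.56×1) = 2.74
Species F: 1 + 2.74 = 3.74
Species G: 1 + (0.41×2 + 0.36×3 + 0.23×2.74) = 3.5302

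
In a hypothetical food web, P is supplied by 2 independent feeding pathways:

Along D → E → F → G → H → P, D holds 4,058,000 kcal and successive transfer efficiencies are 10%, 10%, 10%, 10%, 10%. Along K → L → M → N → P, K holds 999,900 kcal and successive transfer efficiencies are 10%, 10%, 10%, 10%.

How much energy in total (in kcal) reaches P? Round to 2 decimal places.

Via D: 4058000 × 0.1 × 0.1 × 0.1 × 0.1 × 0.1 = 40.58 kcal
Via K: 999900 × 0.1 × 0.1 × 0.1 × 0.1 = 99.99 kcal
Total at P: 40.58 + 99.99 = 140.57 kcal

140.57 kcal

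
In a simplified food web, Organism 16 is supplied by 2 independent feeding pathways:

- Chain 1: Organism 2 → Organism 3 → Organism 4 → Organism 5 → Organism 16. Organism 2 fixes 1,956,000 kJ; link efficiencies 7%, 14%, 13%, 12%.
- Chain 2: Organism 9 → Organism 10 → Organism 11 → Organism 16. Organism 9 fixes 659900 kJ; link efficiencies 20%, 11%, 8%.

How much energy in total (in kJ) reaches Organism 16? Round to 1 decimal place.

Chain 1: 1956000 × 0.07 × 0.14 × 0.13 × 0.12 = 299.03328 kJ
Chain 2: 659900 × 0.2 × 0.11 × 0.08 = 1161.424 kJ
Total at Organism 16: 299.03328 + 1161.424 = 1460.45728 kJ

1460.5 kJ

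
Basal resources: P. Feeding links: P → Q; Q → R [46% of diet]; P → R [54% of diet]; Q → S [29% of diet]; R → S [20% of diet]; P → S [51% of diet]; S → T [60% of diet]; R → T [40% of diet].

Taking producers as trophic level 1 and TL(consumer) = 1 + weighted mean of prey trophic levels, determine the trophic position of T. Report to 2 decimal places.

Q: 1 + 1 = 2
R: 1 + (0.46×2 + 0.54×1) = 2.46
S: 1 + (0.29×2 + 0.2×2.46 + 0.51×1) = 2.582
T: 1 + (0.6×2.582 + 0.4×2.46) = 3.5332

3.53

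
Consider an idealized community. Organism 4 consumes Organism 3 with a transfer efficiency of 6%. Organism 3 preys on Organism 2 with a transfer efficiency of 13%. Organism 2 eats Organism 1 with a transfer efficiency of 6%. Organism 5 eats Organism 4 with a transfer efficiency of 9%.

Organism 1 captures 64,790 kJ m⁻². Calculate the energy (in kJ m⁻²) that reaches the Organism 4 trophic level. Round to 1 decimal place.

Organism 2: 64790 × 0.06 = 3887.4 kJ m⁻²
Organism 3: 3887.4 × 0.13 = 505.362 kJ m⁻²
Organism 4: 505.362 × 0.06 = 30.32172 kJ m⁻²

30.3 kJ m⁻²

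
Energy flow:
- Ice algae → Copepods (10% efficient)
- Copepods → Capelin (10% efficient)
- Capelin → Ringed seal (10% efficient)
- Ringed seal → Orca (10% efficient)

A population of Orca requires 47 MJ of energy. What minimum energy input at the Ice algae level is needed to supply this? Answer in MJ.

470000 MJ

Cumulative transfer efficiency: 0.1 × 0.1 × 0.1 × 0.1 = 0.0001
Ice algae energy = 47 / 0.0001 = 470000 MJ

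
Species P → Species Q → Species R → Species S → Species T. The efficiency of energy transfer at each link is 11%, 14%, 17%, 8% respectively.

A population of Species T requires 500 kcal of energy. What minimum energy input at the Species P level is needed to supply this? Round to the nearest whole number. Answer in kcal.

2387319 kcal

Cumulative transfer efficiency: 0.11 × 0.14 × 0.17 × 0.08 = 0.00020944
Species P energy = 500 / 0.00020944 = 2387319 kcal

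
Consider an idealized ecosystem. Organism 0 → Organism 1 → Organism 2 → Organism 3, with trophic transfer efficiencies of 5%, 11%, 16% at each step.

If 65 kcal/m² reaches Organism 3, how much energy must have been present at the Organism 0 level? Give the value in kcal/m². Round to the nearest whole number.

73864 kcal/m²

Cumulative transfer efficiency: 0.05 × 0.11 × 0.16 = 0.00088
Organism 0 energy = 65 / 0.00088 = 73864 kcal/m²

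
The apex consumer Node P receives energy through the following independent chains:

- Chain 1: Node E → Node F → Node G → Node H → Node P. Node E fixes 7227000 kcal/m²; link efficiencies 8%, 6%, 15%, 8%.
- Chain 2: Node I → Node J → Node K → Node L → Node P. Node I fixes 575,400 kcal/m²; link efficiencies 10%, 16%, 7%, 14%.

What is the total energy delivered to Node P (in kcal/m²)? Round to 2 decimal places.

506.50 kcal/m²

Chain 1: 7227000 × 0.08 × 0.06 × 0.15 × 0.08 = 416.2752 kcal/m²
Chain 2: 575400 × 0.1 × 0.16 × 0.07 × 0.14 = 90.22272 kcal/m²
Total at Node P: 416.2752 + 90.22272 = 506.49792 kcal/m²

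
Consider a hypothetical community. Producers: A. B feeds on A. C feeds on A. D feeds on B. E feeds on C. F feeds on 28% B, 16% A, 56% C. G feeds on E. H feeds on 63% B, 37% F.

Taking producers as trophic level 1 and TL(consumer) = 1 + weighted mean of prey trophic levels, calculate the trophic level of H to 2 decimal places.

B: 1 + 1 = 2
C: 1 + 1 = 2
D: 1 + 2 = 3
E: 1 + 2 = 3
F: 1 + (0.28×2 + 0.16×1 + 0.56×2) = 2.84
G: 1 + 3 = 4
H: 1 + (0.63×2 + 0.37×2.84) = 3.3108

3.31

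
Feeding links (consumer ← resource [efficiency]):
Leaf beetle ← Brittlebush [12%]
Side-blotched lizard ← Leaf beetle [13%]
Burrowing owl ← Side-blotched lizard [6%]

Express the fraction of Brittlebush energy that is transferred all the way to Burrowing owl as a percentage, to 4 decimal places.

Product of link efficiencies: 0.12 × 0.13 × 0.06 = 0.000936
As a percentage: 0.000936 × 100 = 0.0936%

0.0936%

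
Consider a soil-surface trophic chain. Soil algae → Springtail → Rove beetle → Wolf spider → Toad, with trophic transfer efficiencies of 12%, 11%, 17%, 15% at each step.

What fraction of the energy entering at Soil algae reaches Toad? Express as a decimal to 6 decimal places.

0.000337

Product of link efficiencies: 0.12 × 0.11 × 0.17 × 0.15 = 0.0003366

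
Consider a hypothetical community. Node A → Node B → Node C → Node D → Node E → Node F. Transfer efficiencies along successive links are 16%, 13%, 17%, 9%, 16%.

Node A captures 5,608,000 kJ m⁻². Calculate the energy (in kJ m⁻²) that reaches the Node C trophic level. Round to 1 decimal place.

Node B: 5608000 × 0.16 = 897280 kJ m⁻²
Node C: 897280 × 0.13 = 116646.4 kJ m⁻²

116646.4 kJ m⁻²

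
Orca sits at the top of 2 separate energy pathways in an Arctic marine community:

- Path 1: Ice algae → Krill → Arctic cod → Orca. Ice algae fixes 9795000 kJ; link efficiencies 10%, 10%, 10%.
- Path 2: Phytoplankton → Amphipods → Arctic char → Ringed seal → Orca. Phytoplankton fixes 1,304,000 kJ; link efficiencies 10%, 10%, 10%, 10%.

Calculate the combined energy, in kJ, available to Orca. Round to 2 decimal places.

Path 1: 9795000 × 0.1 × 0.1 × 0.1 = 9795 kJ
Path 2: 1304000 × 0.1 × 0.1 × 0.1 × 0.1 = 130.4 kJ
Total at Orca: 9795 + 130.4 = 9925.4 kJ

9925.40 kJ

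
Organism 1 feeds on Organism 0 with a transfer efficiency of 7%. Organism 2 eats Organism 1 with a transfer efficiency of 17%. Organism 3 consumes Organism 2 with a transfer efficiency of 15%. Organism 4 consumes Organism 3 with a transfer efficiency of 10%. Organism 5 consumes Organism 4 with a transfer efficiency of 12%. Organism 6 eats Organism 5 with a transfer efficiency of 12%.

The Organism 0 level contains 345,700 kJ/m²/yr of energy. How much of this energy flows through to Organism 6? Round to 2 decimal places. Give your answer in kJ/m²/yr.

Organism 1: 345700 × 0.07 = 24199 kJ/m²/yr
Organism 2: 24199 × 0.17 = 4113.83 kJ/m²/yr
Organism 3: 4113.83 × 0.15 = 617.0745 kJ/m²/yr
Organism 4: 617.0745 × 0.1 = 61.70745 kJ/m²/yr
Organism 5: 61.70745 × 0.12 = 7.404894 kJ/m²/yr
Organism 6: 7.404894 × 0.12 = 0.88858728 kJ/m²/yr

0.89 kJ/m²/yr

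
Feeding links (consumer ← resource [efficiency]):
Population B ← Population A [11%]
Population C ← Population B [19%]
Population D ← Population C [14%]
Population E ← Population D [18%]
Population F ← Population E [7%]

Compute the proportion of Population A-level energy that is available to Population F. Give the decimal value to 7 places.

Product of link efficiencies: 0.11 × 0.19 × 0.14 × 0.18 × 0.07 = 0.0000368676

0.0000369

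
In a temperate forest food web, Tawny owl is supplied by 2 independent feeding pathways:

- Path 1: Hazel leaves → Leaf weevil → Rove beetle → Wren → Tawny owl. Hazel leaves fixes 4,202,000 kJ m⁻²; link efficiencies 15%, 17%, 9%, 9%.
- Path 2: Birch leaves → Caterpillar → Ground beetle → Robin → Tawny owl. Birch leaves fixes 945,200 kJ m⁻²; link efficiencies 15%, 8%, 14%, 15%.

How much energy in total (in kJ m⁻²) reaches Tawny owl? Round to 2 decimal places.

1106.11 kJ m⁻²

Path 1: 4202000 × 0.15 × 0.17 × 0.09 × 0.09 = 867.9231 kJ m⁻²
Path 2: 945200 × 0.15 × 0.08 × 0.14 × 0.15 = 238.1904 kJ m⁻²
Total at Tawny owl: 867.9231 + 238.1904 = 1106.1135 kJ m⁻²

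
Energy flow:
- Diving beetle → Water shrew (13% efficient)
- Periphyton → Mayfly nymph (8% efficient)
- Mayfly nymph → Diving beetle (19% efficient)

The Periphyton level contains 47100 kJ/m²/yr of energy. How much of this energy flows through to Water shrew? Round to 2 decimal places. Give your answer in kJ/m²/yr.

Mayfly nymph: 47100 × 0.08 = 3768 kJ/m²/yr
Diving beetle: 3768 × 0.19 = 715.92 kJ/m²/yr
Water shrew: 715.92 × 0.13 = 93.0696 kJ/m²/yr

93.07 kJ/m²/yr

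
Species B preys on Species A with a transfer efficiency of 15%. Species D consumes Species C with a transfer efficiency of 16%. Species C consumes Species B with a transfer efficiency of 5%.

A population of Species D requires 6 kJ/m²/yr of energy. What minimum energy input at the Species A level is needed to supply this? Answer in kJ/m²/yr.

Cumulative transfer efficiency: 0.15 × 0.05 × 0.16 = 0.0012
Species A energy = 6 / 0.0012 = 5000 kJ/m²/yr

5000 kJ/m²/yr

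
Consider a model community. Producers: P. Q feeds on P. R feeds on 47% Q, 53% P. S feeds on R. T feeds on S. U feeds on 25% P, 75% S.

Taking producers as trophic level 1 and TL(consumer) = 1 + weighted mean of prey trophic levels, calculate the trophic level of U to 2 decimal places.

3.85

Q: 1 + 1 = 2
R: 1 + (0.47×2 + 0.53×1) = 2.47
S: 1 + 2.47 = 3.47
T: 1 + 3.47 = 4.47
U: 1 + (0.25×1 + 0.75×3.47) = 3.8525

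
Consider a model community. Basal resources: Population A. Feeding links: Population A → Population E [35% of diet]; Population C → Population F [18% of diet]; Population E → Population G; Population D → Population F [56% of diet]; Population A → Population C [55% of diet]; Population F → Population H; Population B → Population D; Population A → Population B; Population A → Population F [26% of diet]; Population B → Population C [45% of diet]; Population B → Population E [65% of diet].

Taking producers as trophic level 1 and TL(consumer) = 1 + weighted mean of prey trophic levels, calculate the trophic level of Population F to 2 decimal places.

3.38

Population B: 1 + 1 = 2
Population C: 1 + (0.45×2 + 0.55×1) = 2.45
Population D: 1 + 2 = 3
Population E: 1 + (0.35×1 + 0.65×2) = 2.65
Population F: 1 + (0.56×3 + 0.18×2.45 + 0.26×1) = 3.381
Population G: 1 + 2.65 = 3.65
Population H: 1 + 3.381 = 4.381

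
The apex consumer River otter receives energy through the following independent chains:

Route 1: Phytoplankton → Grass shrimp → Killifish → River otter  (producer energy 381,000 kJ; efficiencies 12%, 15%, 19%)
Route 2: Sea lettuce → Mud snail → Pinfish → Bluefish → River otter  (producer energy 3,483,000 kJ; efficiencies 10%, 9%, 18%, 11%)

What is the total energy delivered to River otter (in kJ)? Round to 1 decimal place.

1923.7 kJ

Route 1: 381000 × 0.12 × 0.15 × 0.19 = 1303.02 kJ
Route 2: 3483000 × 0.1 × 0.09 × 0.18 × 0.11 = 620.6706 kJ
Total at River otter: 1303.02 + 620.6706 = 1923.6906 kJ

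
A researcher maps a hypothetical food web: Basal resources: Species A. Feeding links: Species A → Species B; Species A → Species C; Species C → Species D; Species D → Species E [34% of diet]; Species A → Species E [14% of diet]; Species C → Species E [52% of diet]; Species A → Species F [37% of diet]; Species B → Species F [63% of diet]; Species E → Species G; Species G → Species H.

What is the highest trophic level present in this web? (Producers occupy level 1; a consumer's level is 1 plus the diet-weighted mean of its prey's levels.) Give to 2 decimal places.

Species B: 1 + 1 = 2
Species C: 1 + 1 = 2
Species D: 1 + 2 = 3
Species E: 1 + (0.34×3 + 0.14×1 + 0.52×2) = 3.2
Species F: 1 + (0.37×1 + 0.63×2) = 2.63
Species G: 1 + 3.2 = 4.2
Species H: 1 + 4.2 = 5.2

5.20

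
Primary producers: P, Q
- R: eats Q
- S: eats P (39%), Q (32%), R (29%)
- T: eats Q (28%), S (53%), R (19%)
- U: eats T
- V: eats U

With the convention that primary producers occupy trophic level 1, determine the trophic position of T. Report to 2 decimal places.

R: 1 + 1 = 2
S: 1 + (0.39×1 + 0.32×1 + 0.29×2) = 2.29
T: 1 + (0.28×1 + 0.53×2.29 + 0.19×2) = 2.8737
U: 1 + 2.8737 = 3.8737
V: 1 + 3.8737 = 4.8737

2.87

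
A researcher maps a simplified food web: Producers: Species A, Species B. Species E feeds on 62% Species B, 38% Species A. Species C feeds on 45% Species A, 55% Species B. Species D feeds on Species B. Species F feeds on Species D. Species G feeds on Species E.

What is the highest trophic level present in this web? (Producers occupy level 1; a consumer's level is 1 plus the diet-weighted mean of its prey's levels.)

3

Species C: 1 + (0.45×1 + 0.55×1) = 2
Species D: 1 + 1 = 2
Species E: 1 + (0.62×1 + 0.38×1) = 2
Species F: 1 + 2 = 3
Species G: 1 + 2 = 3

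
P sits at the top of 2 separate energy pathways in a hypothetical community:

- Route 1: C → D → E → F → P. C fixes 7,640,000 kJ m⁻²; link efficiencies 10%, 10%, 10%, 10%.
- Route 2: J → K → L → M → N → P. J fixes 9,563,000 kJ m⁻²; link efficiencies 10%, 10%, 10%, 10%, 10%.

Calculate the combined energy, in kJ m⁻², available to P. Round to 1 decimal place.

859.6 kJ m⁻²

Route 1: 7640000 × 0.1 × 0.1 × 0.1 × 0.1 = 764 kJ m⁻²
Route 2: 9563000 × 0.1 × 0.1 × 0.1 × 0.1 × 0.1 = 95.63 kJ m⁻²
Total at P: 764 + 95.63 = 859.63 kJ m⁻²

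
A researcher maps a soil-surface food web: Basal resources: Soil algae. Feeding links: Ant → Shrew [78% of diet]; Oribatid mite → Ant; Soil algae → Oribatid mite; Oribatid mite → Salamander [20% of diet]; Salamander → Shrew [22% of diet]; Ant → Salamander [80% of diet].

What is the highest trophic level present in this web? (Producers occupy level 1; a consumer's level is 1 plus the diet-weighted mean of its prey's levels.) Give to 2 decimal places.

Oribatid mite: 1 + 1 = 2
Ant: 1 + 2 = 3
Salamander: 1 + (0.8×3 + 0.2×2) = 3.8
Shrew: 1 + (0.78×3 + 0.22×3.8) = 4.176

4.18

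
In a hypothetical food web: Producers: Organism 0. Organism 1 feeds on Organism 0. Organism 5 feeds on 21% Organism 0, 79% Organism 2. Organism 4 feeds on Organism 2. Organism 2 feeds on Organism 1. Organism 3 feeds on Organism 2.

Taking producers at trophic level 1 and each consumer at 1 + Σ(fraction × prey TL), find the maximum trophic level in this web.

4

Organism 1: 1 + 1 = 2
Organism 2: 1 + 2 = 3
Organism 3: 1 + 3 = 4
Organism 4: 1 + 3 = 4
Organism 5: 1 + (0.21×1 + 0.79×3) = 3.58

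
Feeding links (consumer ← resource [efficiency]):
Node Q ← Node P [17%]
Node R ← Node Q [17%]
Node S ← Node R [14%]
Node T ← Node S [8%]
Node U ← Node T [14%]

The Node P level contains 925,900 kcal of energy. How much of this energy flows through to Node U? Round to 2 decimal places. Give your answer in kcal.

Node Q: 925900 × 0.17 = 157403 kcal
Node R: 157403 × 0.17 = 26758.51 kcal
Node S: 26758.51 × 0.14 = 3746.1914 kcal
Node T: 3746.1914 × 0.08 = 299.695312 kcal
Node U: 299.695312 × 0.14 = 41.95734368 kcal

41.96 kcal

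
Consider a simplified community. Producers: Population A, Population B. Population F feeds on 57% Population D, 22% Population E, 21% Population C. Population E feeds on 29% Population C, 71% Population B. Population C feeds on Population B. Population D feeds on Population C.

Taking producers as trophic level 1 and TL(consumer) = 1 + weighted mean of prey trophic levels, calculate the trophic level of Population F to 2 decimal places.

Population C: 1 + 1 = 2
Population D: 1 + 2 = 3
Population E: 1 + (0.29×2 + 0.71×1) = 2.29
Population F: 1 + (0.57×3 + 0.22×2.29 + 0.21×2) = 3.6338

3.63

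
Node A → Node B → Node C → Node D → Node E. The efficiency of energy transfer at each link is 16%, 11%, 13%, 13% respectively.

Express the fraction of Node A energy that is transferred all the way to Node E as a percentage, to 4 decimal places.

0.0297%

Product of link efficiencies: 0.16 × 0.11 × 0.13 × 0.13 = 0.00029744
As a percentage: 0.00029744 × 100 = 0.0297%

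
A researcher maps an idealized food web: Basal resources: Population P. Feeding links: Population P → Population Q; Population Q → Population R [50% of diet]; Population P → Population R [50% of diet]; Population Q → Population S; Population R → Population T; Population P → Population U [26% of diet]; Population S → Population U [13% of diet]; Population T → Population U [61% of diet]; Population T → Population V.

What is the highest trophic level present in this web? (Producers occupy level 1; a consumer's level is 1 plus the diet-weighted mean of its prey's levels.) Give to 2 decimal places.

Population Q: 1 + 1 = 2
Population R: 1 + (0.5×2 + 0.5×1) = 2.5
Population S: 1 + 2 = 3
Population T: 1 + 2.5 = 3.5
Population U: 1 + (0.26×1 + 0.13×3 + 0.61×3.5) = 3.785
Population V: 1 + 3.5 = 4.5

4.50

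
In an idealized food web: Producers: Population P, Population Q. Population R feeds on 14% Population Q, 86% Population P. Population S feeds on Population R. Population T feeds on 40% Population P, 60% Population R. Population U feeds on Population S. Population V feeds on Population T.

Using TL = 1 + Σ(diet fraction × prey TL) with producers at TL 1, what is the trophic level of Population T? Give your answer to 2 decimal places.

2.60

Population R: 1 + (0.14×1 + 0.86×1) = 2
Population S: 1 + 2 = 3
Population T: 1 + (0.4×1 + 0.6×2) = 2.6
Population U: 1 + 3 = 4
Population V: 1 + 2.6 = 3.6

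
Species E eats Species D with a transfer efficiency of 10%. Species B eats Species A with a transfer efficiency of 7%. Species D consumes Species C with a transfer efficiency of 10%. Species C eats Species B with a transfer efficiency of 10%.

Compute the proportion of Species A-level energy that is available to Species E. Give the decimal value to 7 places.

Product of link efficiencies: 0.07 × 0.1 × 0.1 × 0.1 = 0.00007

0.0000700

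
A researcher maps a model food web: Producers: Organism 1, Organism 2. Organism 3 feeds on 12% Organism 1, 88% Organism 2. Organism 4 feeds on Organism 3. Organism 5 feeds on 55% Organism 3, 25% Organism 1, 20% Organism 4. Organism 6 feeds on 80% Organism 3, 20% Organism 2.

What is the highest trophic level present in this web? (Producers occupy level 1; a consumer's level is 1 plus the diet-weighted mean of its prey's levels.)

3

Organism 3: 1 + (0.12×1 + 0.88×1) = 2
Organism 4: 1 + 2 = 3
Organism 5: 1 + (0.55×2 + 0.25×1 + 0.2×3) = 2.95
Organism 6: 1 + (0.8×2 + 0.2×1) = 2.8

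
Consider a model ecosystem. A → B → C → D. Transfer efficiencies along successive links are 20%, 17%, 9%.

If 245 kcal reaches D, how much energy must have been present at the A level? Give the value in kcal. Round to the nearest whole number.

Cumulative transfer efficiency: 0.2 × 0.17 × 0.09 = 0.00306
A energy = 245 / 0.00306 = 80065 kcal

80065 kcal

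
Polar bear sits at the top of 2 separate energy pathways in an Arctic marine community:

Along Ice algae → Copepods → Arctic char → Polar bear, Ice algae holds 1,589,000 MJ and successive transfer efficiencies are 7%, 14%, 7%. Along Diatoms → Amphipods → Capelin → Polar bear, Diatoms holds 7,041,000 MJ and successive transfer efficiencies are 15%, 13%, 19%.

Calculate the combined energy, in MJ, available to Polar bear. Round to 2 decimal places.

Via Ice algae: 1589000 × 0.07 × 0.14 × 0.07 = 1090.054 MJ
Via Diatoms: 7041000 × 0.15 × 0.13 × 0.19 = 26086.905 MJ
Total at Polar bear: 1090.054 + 26086.905 = 27176.959 MJ

27176.96 MJ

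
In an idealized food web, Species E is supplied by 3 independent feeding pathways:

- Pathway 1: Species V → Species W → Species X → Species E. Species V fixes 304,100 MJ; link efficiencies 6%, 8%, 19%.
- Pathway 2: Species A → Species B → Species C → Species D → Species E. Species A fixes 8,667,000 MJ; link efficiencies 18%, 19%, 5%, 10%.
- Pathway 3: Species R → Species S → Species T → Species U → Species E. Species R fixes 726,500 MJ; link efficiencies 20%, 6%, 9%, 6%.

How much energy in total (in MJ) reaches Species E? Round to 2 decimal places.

1806.47 MJ

Pathway 1: 304100 × 0.06 × 0.08 × 0.19 = 277.3392 MJ
Pathway 2: 8667000 × 0.18 × 0.19 × 0.05 × 0.1 = 1482.057 MJ
Pathway 3: 726500 × 0.2 × 0.06 × 0.09 × 0.06 = 47.0772 MJ
Total at Species E: 277.3392 + 1482.057 + 47.0772 = 1806.4734 MJ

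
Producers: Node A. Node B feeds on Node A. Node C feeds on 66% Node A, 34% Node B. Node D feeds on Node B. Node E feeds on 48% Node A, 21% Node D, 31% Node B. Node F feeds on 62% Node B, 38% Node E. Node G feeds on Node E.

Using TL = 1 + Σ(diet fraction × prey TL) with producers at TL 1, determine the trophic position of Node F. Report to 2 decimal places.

3.28

Node B: 1 + 1 = 2
Node C: 1 + (0.66×1 + 0.34×2) = 2.34
Node D: 1 + 2 = 3
Node E: 1 + (0.48×1 + 0.21×3 + 0.31×2) = 2.73
Node F: 1 + (0.62×2 + 0.38×2.73) = 3.2774
Node G: 1 + 2.73 = 3.73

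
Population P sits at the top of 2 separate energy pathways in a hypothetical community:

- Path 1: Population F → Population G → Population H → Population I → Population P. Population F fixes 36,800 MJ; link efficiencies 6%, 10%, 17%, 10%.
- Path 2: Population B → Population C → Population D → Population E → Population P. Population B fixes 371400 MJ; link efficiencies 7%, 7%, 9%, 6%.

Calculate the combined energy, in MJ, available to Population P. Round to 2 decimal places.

Path 1: 36800 × 0.06 × 0.1 × 0.17 × 0.1 = 3.7536 MJ
Path 2: 371400 × 0.07 × 0.07 × 0.09 × 0.06 = 9.827244 MJ
Total at Population P: 3.7536 + 9.827244 = 13.580844 MJ

13.58 MJ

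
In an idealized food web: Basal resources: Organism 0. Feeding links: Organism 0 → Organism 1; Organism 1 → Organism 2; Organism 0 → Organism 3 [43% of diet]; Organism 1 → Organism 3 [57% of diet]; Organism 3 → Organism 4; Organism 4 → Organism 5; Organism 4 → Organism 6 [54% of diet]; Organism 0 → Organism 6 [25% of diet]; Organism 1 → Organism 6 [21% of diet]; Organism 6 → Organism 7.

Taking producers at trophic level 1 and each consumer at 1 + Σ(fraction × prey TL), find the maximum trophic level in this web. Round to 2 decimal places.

4.60

Organism 1: 1 + 1 = 2
Organism 2: 1 + 2 = 3
Organism 3: 1 + (0.43×1 + 0.57×2) = 2.57
Organism 4: 1 + 2.57 = 3.57
Organism 5: 1 + 3.57 = 4.57
Organism 6: 1 + (0.54×3.57 + 0.25×1 + 0.21×2) = 3.5978
Organism 7: 1 + 3.5978 = 4.5978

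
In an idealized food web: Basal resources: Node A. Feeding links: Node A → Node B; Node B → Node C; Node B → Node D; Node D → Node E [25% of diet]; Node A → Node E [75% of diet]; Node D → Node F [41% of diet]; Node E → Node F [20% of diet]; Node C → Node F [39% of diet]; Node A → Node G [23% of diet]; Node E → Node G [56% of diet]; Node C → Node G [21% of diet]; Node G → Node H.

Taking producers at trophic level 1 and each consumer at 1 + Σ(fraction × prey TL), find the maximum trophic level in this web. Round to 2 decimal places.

4.26

Node B: 1 + 1 = 2
Node C: 1 + 2 = 3
Node D: 1 + 2 = 3
Node E: 1 + (0.25×3 + 0.75×1) = 2.5
Node F: 1 + (0.41×3 + 0.2×2.5 + 0.39×3) = 3.9
Node G: 1 + (0.23×1 + 0.56×2.5 + 0.21×3) = 3.26
Node H: 1 + 3.26 = 4.26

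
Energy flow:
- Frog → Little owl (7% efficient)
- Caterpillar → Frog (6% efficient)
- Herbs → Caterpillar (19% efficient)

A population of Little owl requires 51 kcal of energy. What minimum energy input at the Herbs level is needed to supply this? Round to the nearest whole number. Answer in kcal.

Cumulative transfer efficiency: 0.19 × 0.06 × 0.07 = 0.000798
Herbs energy = 51 / 0.000798 = 63910 kcal

63910 kcal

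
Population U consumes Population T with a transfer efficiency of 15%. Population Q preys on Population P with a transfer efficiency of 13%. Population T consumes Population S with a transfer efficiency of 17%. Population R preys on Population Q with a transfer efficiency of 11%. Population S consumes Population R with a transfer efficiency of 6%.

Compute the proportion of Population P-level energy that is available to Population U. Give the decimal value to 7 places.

0.0000219

Product of link efficiencies: 0.13 × 0.11 × 0.06 × 0.17 × 0.15 = 0.000021879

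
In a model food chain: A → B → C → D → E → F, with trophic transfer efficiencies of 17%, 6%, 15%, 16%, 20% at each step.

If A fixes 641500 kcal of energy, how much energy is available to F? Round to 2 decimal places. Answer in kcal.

B: 641500 × 0.17 = 109055 kcal
C: 109055 × 0.06 = 6543.3 kcal
D: 6543.3 × 0.15 = 981.495 kcal
E: 981.495 × 0.16 = 157.0392 kcal
F: 157.0392 × 0.2 = 31.40784 kcal

31.41 kcal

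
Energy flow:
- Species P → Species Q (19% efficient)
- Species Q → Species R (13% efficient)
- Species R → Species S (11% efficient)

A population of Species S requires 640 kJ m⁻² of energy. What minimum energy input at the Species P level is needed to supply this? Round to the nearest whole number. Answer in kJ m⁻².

235554 kJ m⁻²

Cumulative transfer efficiency: 0.19 × 0.13 × 0.11 = 0.002717
Species P energy = 640 / 0.002717 = 235554 kJ m⁻²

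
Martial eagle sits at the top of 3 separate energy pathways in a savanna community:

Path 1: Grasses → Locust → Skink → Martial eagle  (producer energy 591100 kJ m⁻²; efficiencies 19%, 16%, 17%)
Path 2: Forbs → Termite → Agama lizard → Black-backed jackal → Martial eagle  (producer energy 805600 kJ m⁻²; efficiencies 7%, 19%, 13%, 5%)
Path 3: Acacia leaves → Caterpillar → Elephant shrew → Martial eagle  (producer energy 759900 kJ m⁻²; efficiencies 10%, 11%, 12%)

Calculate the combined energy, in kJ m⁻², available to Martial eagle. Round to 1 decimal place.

Path 1: 591100 × 0.19 × 0.16 × 0.17 = 3054.8048 kJ m⁻²
Path 2: 805600 × 0.07 × 0.19 × 0.13 × 0.05 = 69.64412 kJ m⁻²
Path 3: 759900 × 0.1 × 0.11 × 0.12 = 1003.068 kJ m⁻²
Total at Martial eagle: 3054.8048 + 69.64412 + 1003.068 = 4127.51692 kJ m⁻²

4127.5 kJ m⁻²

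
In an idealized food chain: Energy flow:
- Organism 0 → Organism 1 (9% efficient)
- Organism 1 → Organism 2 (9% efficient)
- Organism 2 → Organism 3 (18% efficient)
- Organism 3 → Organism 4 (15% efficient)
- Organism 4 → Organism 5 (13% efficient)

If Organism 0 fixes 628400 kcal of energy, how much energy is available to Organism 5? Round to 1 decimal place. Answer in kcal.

Organism 1: 628400 × 0.09 = 56556 kcal
Organism 2: 56556 × 0.09 = 5090.04 kcal
Organism 3: 5090.04 × 0.18 = 916.2072 kcal
Organism 4: 916.2072 × 0.15 = 137.43108 kcal
Organism 5: 137.43108 × 0.13 = 17.8660404 kcal

17.9 kcal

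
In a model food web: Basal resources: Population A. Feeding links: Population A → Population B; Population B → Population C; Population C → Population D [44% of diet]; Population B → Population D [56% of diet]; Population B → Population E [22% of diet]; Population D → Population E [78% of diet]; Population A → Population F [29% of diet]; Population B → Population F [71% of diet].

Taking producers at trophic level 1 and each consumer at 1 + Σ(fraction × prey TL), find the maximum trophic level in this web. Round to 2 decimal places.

4.12

Population B: 1 + 1 = 2
Population C: 1 + 2 = 3
Population D: 1 + (0.44×3 + 0.56×2) = 3.44
Population E: 1 + (0.22×2 + 0.78×3.44) = 4.1232
Population F: 1 + (0.29×1 + 0.71×2) = 2.71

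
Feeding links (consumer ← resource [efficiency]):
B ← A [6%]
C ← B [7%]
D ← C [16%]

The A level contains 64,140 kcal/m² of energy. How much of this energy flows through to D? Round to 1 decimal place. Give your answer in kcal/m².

43.1 kcal/m²

B: 64140 × 0.06 = 3848.4 kcal/m²
C: 3848.4 × 0.07 = 269.388 kcal/m²
D: 269.388 × 0.16 = 43.10208 kcal/m²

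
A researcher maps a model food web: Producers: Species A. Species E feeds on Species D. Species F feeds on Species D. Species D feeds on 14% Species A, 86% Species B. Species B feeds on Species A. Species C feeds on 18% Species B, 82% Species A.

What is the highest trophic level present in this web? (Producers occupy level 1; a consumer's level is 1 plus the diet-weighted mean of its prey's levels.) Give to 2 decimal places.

Species B: 1 + 1 = 2
Species C: 1 + (0.18×2 + 0.82×1) = 2.18
Species D: 1 + (0.14×1 + 0.86×2) = 2.86
Species E: 1 + 2.86 = 3.86
Species F: 1 + 2.86 = 3.86

3.86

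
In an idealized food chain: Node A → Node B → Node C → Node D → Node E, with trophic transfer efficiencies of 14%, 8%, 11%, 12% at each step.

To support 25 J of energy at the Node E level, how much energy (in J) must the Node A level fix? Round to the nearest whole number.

169102 J

Cumulative transfer efficiency: 0.14 × 0.08 × 0.11 × 0.12 = 0.00014784
Node A energy = 25 / 0.00014784 = 169102 J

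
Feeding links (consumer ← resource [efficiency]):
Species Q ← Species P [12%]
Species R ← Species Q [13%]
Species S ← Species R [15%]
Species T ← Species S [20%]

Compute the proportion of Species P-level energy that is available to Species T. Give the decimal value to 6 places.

Product of link efficiencies: 0.12 × 0.13 × 0.15 × 0.2 = 0.000468

0.000468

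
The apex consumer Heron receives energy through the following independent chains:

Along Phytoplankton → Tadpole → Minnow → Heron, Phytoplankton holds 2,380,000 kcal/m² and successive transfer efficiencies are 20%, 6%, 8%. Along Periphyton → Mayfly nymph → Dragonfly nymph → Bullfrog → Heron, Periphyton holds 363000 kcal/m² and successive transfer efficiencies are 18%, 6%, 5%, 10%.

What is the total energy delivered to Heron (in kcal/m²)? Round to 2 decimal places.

Via Phytoplankton: 2380000 × 0.2 × 0.06 × 0.08 = 2284.8 kcal/m²
Via Periphyton: 363000 × 0.18 × 0.06 × 0.05 × 0.1 = 19.602 kcal/m²
Total at Heron: 2284.8 + 19.602 = 2304.402 kcal/m²

2304.40 kcal/m²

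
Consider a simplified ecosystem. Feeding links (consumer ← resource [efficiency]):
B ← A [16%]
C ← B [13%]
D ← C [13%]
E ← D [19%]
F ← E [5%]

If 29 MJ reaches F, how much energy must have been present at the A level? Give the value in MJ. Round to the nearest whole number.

1128932 MJ

Cumulative transfer efficiency: 0.16 × 0.13 × 0.13 × 0.19 × 0.05 = 0.000025688
A energy = 29 / 0.000025688 = 1128932 MJ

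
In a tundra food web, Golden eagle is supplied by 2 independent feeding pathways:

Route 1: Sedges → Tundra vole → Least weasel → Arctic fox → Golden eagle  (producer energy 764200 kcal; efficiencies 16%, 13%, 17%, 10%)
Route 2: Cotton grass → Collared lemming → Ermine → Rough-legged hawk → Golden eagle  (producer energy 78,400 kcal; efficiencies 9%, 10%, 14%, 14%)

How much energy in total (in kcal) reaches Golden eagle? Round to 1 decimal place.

Route 1: 764200 × 0.16 × 0.13 × 0.17 × 0.1 = 270.22112 kcal
Route 2: 78400 × 0.09 × 0.1 × 0.14 × 0.14 = 13.82976 kcal
Total at Golden eagle: 270.22112 + 13.82976 = 284.05088 kcal

284.1 kcal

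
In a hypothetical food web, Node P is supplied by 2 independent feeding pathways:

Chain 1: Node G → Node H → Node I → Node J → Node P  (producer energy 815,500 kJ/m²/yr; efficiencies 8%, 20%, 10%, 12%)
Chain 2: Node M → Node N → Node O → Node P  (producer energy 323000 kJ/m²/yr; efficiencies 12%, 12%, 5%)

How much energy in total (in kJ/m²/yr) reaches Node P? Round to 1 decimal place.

Chain 1: 815500 × 0.08 × 0.2 × 0.1 × 0.12 = 156.576 kJ/m²/yr
Chain 2: 323000 × 0.12 × 0.12 × 0.05 = 232.56 kJ/m²/yr
Total at Node P: 156.576 + 232.56 = 389.136 kJ/m²/yr

389.1 kJ/m²/yr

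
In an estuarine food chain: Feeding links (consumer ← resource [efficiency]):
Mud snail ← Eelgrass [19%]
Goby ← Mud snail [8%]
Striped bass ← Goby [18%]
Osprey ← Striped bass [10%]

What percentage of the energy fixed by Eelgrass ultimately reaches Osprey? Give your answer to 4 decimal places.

0.0274%

Product of link efficiencies: 0.19 × 0.08 × 0.18 × 0.1 = 0.0002736
As a percentage: 0.0002736 × 100 = 0.0274%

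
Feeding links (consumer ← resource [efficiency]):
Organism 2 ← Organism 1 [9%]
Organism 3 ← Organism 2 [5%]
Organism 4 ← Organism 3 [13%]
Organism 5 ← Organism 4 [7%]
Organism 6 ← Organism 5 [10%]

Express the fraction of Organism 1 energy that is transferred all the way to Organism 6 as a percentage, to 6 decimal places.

Product of link efficiencies: 0.09 × 0.05 × 0.13 × 0.07 × 0.1 = 0.000004095
As a percentage: 0.000004095 × 100 = 0.000410%

0.000410%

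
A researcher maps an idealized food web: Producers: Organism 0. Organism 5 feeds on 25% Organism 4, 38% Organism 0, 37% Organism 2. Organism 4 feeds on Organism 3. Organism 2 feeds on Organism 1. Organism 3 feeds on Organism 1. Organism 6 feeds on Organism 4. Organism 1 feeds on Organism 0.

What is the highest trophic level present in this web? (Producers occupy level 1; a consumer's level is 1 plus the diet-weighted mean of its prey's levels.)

Organism 1: 1 + 1 = 2
Organism 2: 1 + 2 = 3
Organism 3: 1 + 2 = 3
Organism 4: 1 + 3 = 4
Organism 5: 1 + (0.25×4 + 0.38×1 + 0.37×3) = 3.49
Organism 6: 1 + 4 = 5

5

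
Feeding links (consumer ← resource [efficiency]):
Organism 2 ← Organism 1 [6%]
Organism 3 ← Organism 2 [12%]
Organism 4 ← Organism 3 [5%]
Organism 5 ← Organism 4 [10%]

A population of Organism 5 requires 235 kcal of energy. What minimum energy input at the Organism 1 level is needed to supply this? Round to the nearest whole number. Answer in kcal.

Cumulative transfer efficiency: 0.06 × 0.12 × 0.05 × 0.1 = 0.000036
Organism 1 energy = 235 / 0.000036 = 6527778 kcal

6527778 kcal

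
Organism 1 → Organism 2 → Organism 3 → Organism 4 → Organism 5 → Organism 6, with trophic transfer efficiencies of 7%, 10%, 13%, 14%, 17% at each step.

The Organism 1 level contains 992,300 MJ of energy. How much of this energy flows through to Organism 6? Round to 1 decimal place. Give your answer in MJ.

Organism 2: 992300 × 0.07 = 69461 MJ
Organism 3: 69461 × 0.1 = 6946.1 MJ
Organism 4: 6946.1 × 0.13 = 902.993 MJ
Organism 5: 902.993 × 0.14 = 126.41902 MJ
Organism 6: 126.41902 × 0.17 = 21.4912334 MJ

21.5 MJ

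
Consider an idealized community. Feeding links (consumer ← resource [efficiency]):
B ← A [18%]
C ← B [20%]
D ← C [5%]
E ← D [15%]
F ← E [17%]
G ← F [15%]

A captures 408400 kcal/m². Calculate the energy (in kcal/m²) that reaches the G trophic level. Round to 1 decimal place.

2.8 kcal/m²

B: 408400 × 0.18 = 73512 kcal/m²
C: 73512 × 0.2 = 14702.4 kcal/m²
D: 14702.4 × 0.05 = 735.12 kcal/m²
E: 735.12 × 0.15 = 110.268 kcal/m²
F: 110.268 × 0.17 = 18.74556 kcal/m²
G: 18.74556 × 0.15 = 2.811834 kcal/m²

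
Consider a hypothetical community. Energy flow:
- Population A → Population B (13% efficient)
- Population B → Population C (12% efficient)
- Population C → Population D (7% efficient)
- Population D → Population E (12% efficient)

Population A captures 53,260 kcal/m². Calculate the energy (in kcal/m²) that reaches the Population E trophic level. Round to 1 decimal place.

Population B: 53260 × 0.13 = 6923.8 kcal/m²
Population C: 6923.8 × 0.12 = 830.856 kcal/m²
Population D: 830.856 × 0.07 = 58.15992 kcal/m²
Population E: 58.15992 × 0.12 = 6.9791904 kcal/m²

7.0 kcal/m²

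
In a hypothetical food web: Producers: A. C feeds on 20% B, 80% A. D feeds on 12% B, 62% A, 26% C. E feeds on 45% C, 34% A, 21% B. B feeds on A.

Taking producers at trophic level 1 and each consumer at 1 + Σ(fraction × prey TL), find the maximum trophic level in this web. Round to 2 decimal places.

B: 1 + 1 = 2
C: 1 + (0.2×2 + 0.8×1) = 2.2
D: 1 + (0.12×2 + 0.62×1 + 0.26×2.2) = 2.432
E: 1 + (0.45×2.2 + 0.34×1 + 0.21×2) = 2.75

2.75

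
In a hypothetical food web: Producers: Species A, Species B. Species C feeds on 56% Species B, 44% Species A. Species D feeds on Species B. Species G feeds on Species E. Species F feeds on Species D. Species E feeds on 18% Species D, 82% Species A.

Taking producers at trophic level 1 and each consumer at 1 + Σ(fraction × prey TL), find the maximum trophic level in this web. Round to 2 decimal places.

3.18

Species C: 1 + (0.56×1 + 0.44×1) = 2
Species D: 1 + 1 = 2
Species E: 1 + (0.18×2 + 0.82×1) = 2.18
Species F: 1 + 2 = 3
Species G: 1 + 2.18 = 3.18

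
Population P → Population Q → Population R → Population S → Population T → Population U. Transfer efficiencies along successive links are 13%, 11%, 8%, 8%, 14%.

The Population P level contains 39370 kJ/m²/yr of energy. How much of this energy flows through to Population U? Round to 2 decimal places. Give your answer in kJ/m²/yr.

Population Q: 39370 × 0.13 = 5118.1 kJ/m²/yr
Population R: 5118.1 × 0.11 = 562.991 kJ/m²/yr
Population S: 562.991 × 0.08 = 45.03928 kJ/m²/yr
Population T: 45.03928 × 0.08 = 3.6031424 kJ/m²/yr
Population U: 3.6031424 × 0.14 = 0.504439936 kJ/m²/yr

0.50 kJ/m²/yr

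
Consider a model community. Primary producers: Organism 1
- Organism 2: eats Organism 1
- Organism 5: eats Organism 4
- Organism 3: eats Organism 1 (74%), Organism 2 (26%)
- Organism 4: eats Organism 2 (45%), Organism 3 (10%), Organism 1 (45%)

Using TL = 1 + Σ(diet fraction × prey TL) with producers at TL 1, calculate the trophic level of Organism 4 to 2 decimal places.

Organism 2: 1 + 1 = 2
Organism 3: 1 + (0.74×1 + 0.26×2) = 2.26
Organism 4: 1 + (0.45×2 + 0.1×2.26 + 0.45×1) = 2.576
Organism 5: 1 + 2.576 = 3.576

2.58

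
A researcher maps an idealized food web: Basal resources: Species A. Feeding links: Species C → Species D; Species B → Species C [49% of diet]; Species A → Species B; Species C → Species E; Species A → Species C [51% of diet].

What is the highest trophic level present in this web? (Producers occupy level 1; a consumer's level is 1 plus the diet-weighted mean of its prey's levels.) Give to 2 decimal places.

3.49

Species B: 1 + 1 = 2
Species C: 1 + (0.51×1 + 0.49×2) = 2.49
Species D: 1 + 2.49 = 3.49
Species E: 1 + 2.49 = 3.49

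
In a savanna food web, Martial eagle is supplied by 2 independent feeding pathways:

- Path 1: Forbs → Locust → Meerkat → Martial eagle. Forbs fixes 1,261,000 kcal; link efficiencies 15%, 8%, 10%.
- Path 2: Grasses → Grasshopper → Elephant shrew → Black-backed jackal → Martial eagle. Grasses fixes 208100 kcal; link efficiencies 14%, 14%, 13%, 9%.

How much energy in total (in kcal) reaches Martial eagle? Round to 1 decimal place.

Path 1: 1261000 × 0.15 × 0.08 × 0.1 = 1513.2 kcal
Path 2: 208100 × 0.14 × 0.14 × 0.13 × 0.09 = 47.721492 kcal
Total at Martial eagle: 1513.2 + 47.721492 = 1560.921492 kcal

1560.9 kcal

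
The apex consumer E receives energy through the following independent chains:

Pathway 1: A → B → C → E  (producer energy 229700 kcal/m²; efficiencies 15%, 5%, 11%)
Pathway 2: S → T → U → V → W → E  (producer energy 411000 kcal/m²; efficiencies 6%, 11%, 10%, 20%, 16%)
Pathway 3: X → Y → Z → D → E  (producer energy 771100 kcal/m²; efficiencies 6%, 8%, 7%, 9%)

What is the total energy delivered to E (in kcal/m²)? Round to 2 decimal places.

221.50 kcal/m²

Pathway 1: 229700 × 0.15 × 0.05 × 0.11 = 189.5025 kcal/m²
Pathway 2: 411000 × 0.06 × 0.11 × 0.1 × 0.2 × 0.16 = 8.68032 kcal/m²
Pathway 3: 771100 × 0.06 × 0.08 × 0.07 × 0.09 = 23.318064 kcal/m²
Total at E: 189.5025 + 8.68032 + 23.318064 = 221.500884 kcal/m²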